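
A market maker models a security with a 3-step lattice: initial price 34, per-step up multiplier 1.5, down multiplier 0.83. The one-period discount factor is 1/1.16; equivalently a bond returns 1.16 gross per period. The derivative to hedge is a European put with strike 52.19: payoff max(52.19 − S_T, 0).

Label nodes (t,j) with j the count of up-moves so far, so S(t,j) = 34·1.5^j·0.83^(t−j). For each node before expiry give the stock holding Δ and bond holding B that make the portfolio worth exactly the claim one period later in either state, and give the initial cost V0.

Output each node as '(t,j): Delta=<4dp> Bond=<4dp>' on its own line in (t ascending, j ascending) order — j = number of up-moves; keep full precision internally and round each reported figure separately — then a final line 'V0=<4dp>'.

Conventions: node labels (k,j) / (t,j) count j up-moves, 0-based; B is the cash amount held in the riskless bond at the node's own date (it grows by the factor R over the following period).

Since d<R<u, set p* = (R−d)/(u−d) = 0.4925; price each node as the discounted p*-expectation of its children.
Terminal payoffs: V(3,0)=32.7492, V(3,1)=17.0561, V(3,2)=0.0000, V(3,3)=0.0000
Node (2,0) S=23.4226: V=(p*·17.0561+(1−p*)·32.7492)/1.16=21.5688; Δ=(17.0561−32.7492)/(35.1339−19.4408)=-1.0000; B=V−Δ·S=44.9914
Node (2,1) S=42.3300: V=(p*·0.0000+(1−p*)·17.0561)/1.16=7.4615; Δ=(0.0000−17.0561)/(63.4950−35.1339)=-0.6014; B=V−Δ·S=32.9184
Node (2,2) S=76.5000: V=(p*·0.0000+(1−p*)·0.0000)/1.16=0.0000; Δ=(0.0000−0.0000)/(114.7500−63.4950)=0.0000; B=V−Δ·S=0.0000
Node (1,0) S=28.2200: V=(p*·7.4615+(1−p*)·21.5688)/1.16=12.6038; Δ=(7.4615−21.5688)/(42.3300−23.4226)=-0.7461; B=V−Δ·S=33.6595
Node (1,1) S=51.0000: V=(p*·0.0000+(1−p*)·7.4615)/1.16=3.2642; Δ=(0.0000−7.4615)/(76.5000−42.3300)=-0.2184; B=V−Δ·S=14.4007
Node (0,0) S=34.0000: V=(p*·3.2642+(1−p*)·12.6038)/1.16=6.8997; Δ=(3.2642−12.6038)/(51.0000−28.2200)=-0.4100; B=V−Δ·S=20.8395
Verification: the root portfolio costs Δ(0,0)·S0 + B(0,0) = 6.8997, matching V0.

(0,0): Delta=-0.4100 Bond=20.8395
(1,0): Delta=-0.7461 Bond=33.6595
(1,1): Delta=-0.2184 Bond=14.4007
(2,0): Delta=-1.0000 Bond=44.9914
(2,1): Delta=-0.6014 Bond=32.9184
(2,2): Delta=0.0000 Bond=0.0000
V0=6.8997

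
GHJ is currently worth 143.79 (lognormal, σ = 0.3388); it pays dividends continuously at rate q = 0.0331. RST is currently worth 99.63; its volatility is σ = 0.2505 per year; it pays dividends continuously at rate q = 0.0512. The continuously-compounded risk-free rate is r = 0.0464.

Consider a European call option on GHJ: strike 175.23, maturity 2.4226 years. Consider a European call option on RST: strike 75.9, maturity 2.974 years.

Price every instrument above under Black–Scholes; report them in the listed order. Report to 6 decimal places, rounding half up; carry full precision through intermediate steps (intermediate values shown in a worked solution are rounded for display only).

[GHJ call K=175.23]
σ√T = 0.3388·√2.4226 = 0.527332
d₁ = (ln(S/K) + (r−q+σ²/2)T) / (σ√T) = (ln(143.79/175.23) + (0.0464−0.0331+0.3388²/2)·2.4226) / 0.527332 = (-0.197745 + 0.171260) / 0.527332 = -0.050225
d₂ = d₁ − σ√T = -0.050225 − 0.527332 = -0.577557
e^{−rT} = 0.893679
e^{−qT} = 0.922943
N(d₁) = 0.479972,  N(d₂) = 0.281782
price = S·e^{−qT}·N(d₁) − K·e^{−rT}·N(d₂) = 63.696989 − 44.126811 = 19.570179
[RST call K=75.9]
σ√T = 0.2505·√2.974 = 0.431994
d₁ = (ln(S/K) + (r−q+σ²/2)T) / (σ√T) = (ln(99.63/75.9) + (0.0464−0.0512+0.2505²/2)·2.974) / 0.431994 = (0.272047 + 0.079034) / 0.431994 = 0.812698
d₂ = d₁ − σ√T = 0.812698 − 0.431994 = 0.380704
e^{−rT} = 0.871104
e^{−qT} = 0.858757
N(d₁) = 0.791804,  N(d₂) = 0.648288
price = S·e^{−qT}·N(d₁) − K·e^{−rT}·N(d₂) = 67.745201 − 42.862761 = 24.882439

price(GHJ call K=175.23) = 19.570179
price(RST call K=75.9) = 24.882439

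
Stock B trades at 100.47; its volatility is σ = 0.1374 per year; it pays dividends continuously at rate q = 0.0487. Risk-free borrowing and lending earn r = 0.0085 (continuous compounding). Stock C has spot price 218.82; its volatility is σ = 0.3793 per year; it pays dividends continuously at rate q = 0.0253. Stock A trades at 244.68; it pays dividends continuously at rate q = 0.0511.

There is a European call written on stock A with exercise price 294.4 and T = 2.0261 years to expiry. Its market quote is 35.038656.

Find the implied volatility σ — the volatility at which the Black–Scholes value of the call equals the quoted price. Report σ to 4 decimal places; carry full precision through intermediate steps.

At σ = 0.4494 the Black–Scholes value reproduces the quote:
σ√T = 0.4494·√2.0261 = 0.639681
d₁ = (ln(S/K) + (r−q+σ²/2)T) / (σ√T) = (ln(244.68/294.4) + (0.0085−0.0511+0.4494²/2)·2.0261) / 0.639681 = (-0.184988 + 0.118284) / 0.639681 = -0.104277
d₂ = d₁ − σ√T = -0.104277 − 0.639681 = -0.743958
e^{−rT} = 0.982926
e^{−qT} = 0.901646
N(d₁) = 0.458475,  N(d₂) = 0.228451
V = S·e^{−qT}·N(d₁) − K·e^{−rT}·N(d₂) = 101.146245 − 66.107589 = 35.038656 (the quoted price), and the Black–Scholes price is strictly increasing in σ, so σ is unique

sigma = 0.4494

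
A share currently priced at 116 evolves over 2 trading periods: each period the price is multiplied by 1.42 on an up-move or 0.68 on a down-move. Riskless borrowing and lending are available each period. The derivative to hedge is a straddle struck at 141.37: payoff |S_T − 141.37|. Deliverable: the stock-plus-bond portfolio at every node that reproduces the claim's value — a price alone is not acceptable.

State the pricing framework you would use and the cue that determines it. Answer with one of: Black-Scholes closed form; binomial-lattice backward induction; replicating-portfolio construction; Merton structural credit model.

framework: replicating-portfolio construction

Key observation: what is demanded is not a single number but the (Δ, B) position at each node of the 1.42/0.68 tree starting at 116; constructing those positions is the replicating-portfolio method.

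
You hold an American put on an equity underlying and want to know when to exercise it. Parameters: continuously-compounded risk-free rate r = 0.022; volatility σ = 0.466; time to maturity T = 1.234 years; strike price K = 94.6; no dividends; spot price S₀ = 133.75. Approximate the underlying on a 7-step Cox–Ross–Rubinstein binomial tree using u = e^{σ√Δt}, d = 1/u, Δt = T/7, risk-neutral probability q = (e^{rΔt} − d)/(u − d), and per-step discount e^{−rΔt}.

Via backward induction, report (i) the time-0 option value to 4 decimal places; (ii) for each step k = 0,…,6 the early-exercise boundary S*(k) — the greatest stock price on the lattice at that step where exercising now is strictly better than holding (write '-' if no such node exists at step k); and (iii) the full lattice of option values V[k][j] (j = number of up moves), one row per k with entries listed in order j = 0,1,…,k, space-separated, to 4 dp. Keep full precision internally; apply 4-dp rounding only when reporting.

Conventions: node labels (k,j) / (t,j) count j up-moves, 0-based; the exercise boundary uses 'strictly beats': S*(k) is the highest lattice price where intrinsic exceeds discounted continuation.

params: Δt=0.17629 u=1.21611 d=0.82229 q=0.46111 e^(-rΔt)=0.99613
t_7 payoffs: 60.5995 44.3159 20.2337 0.0000 0.0000 0.0000 0.0000 0.0000
t_6: node(6,0) S=41.3484 payoff=53.2516 vs cont=52.8855 → 53.2516 [stop]  node(6,1) S=61.1510 payoff=33.4490 vs cont=33.0828 → 33.4490 [stop]  node(6,2) S=90.4375 payoff=4.1625 vs cont=10.8616 → 10.8616 [wait]  node(6,3) S=133.7500 payoff=0.0000 vs cont=0.0000 → 0.0000 [wait]  node(6,4) S=197.8058 payoff=0.0000 vs cont=0.0000 → 0.0000 [wait]  node(6,5) S=292.5392 payoff=0.0000 vs cont=0.0000 → 0.0000 [wait]  node(6,6) S=432.6426 payoff=0.0000 vs cont=0.0000 → 0.0000 [wait]  ⇒ S*(6)=61.1510
t_5: node(5,0) S=50.2841 payoff=44.3159 vs cont=43.9497 → 44.3159 [stop]  node(5,1) S=74.3663 payoff=20.2337 vs cont=22.9446 → 22.9446 [wait]  node(5,2) S=109.9819 payoff=0.0000 vs cont=5.8306 → 5.8306 [wait]  node(5,3) S=162.6546 payoff=0.0000 vs cont=0.0000 → 0.0000 [wait]  node(5,4) S=240.5534 payoff=0.0000 vs cont=0.0000 → 0.0000 [wait]  node(5,5) S=355.7596 payoff=0.0000 vs cont=0.0000 → 0.0000 [wait]  ⇒ S*(5)=50.2841
t_4: node(4,0) S=61.1510 payoff=33.4490 vs cont=34.3280 → 34.3280 [wait]  node(4,1) S=90.4375 payoff=4.1625 vs cont=14.9949 → 14.9949 [wait]  node(4,2) S=133.7500 payoff=0.0000 vs cont=3.1299 → 3.1299 [wait]  node(4,3) S=197.8058 payoff=0.0000 vs cont=0.0000 → 0.0000 [wait]  node(4,4) S=292.5392 payoff=0.0000 vs cont=0.0000 → 0.0000 [wait]  ⇒ S*(4)=-
t_3: node(3,0) S=74.3663 payoff=20.2337 vs cont=25.3150 → 25.3150 [wait]  node(3,1) S=109.9819 payoff=0.0000 vs cont=9.4870 → 9.4870 [wait]  node(3,2) S=162.6546 payoff=0.0000 vs cont=1.6801 → 1.6801 [wait]  node(3,3) S=240.5534 payoff=0.0000 vs cont=0.0000 → 0.0000 [wait]  ⇒ S*(3)=-
t_2: node(2,0) S=90.4375 payoff=4.1625 vs cont=17.9468 → 17.9468 [wait]  node(2,1) S=133.7500 payoff=0.0000 vs cont=5.8644 → 5.8644 [wait]  node(2,2) S=197.8058 payoff=0.0000 vs cont=0.9019 → 0.9019 [wait]  ⇒ S*(2)=-
t_1: node(1,0) S=109.9819 payoff=0.0000 vs cont=12.3276 → 12.3276 [wait]  node(1,1) S=162.6546 payoff=0.0000 vs cont=3.5623 → 3.5623 [wait]  ⇒ S*(1)=-
t_0: node(0,0) S=133.7500 payoff=0.0000 vs cont=8.2538 → 8.2538 [wait]  ⇒ S*(0)=-

price = 8.2538
boundary = - - - - - 50.2841 61.1510
tree:
8.2538
12.3276 3.5623
17.9468 5.8644 0.9019
25.3150 9.4870 1.6801 0.0000
34.3280 14.9949 3.1299 0.0000 0.0000
44.3159 22.9446 5.8306 0.0000 0.0000 0.0000
53.2516 33.4490 10.8616 0.0000 0.0000 0.0000 0.0000
60.5995 44.3159 20.2337 0.0000 0.0000 0.0000 0.0000 0.0000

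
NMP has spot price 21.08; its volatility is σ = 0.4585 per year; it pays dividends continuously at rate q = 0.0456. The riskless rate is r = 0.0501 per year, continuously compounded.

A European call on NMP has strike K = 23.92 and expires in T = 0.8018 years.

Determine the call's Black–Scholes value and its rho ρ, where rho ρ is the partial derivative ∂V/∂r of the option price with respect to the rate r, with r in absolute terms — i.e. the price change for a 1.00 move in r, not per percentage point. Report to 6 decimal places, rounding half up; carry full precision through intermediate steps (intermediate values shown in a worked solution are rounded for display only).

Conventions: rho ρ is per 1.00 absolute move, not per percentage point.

σ√T = 0.4585·√0.8018 = 0.410556
d₁ = (ln(S/K) + (r−q+σ²/2)T) / (σ√T) = (ln(21.08/23.92) + (0.0501−0.0456+0.4585²/2)·0.8018) / 0.410556 = (-0.126390 + 0.087886) / 0.410556 = -0.093785
d₂ = d₁ − σ√T = -0.093785 − 0.410556 = -0.504341
e^{−rT} = 0.960626
e^{−qT} = 0.964098
N(d₁) = 0.462640,  N(d₂) = 0.307011
Call price V = S·e^{−qT}·N(d₁) − K·e^{−rT}·N(d₂) = 9.402320 − 7.054549 = 2.347771
ρ = K·T·e^{−rT}·N(d₂) = 5.656337

price = 2.347771
ρ = 5.656337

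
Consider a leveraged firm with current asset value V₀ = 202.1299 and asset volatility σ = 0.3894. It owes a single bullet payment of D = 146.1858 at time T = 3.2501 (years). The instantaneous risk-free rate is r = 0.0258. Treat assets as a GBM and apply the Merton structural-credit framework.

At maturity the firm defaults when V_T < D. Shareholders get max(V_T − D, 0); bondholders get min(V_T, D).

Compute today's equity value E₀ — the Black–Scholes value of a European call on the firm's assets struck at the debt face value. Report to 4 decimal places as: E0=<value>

E0=87.1822

Apply the equity-as-call identities (strike 146.1858, horizon 3.2501 years):
d₁ = [ln(V₀/D) + (r + σ²/2)T] / (σ√T)
   = [ln(202.1299/146.1858) + (0.0258 + 0.5·0.3894²)·3.2501] / (0.3894·√3.2501)
   = [0.324032 + 0.330263] / 0.702012 = 0.932029
d₂ = d₁ − σ√T = 0.932029 − 0.702012 = 0.230017
N(d₁) = 0.824339,  N(d₂) = 0.590961,  e^(−rT) = 0.919567
E₀ = V₀·N(d₁) − D·e^(−rT)·N(d₂)
   = 202.1299·0.824339 − 146.1858·0.919567·0.590961 = 87.182150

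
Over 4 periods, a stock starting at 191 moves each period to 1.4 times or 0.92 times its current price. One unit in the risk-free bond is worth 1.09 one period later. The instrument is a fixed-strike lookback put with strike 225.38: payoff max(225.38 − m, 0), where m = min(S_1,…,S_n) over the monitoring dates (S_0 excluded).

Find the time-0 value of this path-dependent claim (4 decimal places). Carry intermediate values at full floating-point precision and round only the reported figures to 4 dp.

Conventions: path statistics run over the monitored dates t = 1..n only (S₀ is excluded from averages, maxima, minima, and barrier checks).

Set p* = 0.3542 (from d < R < u); the path-dependent value is the discounted p*-expectation over all price paths.
Enumerate all 2^4 = 16 price paths (U = up ×1.4, D = down ×0.92); each path with k up-moves has probability p*^k·(1−p*)^(4−k).
DDDD: m=136.8311, payoff=88.5489, prob=0.173973
UDDD: m=208.2212, payoff=17.1588, prob=0.095405
DUDD: m=175.7200, payoff=49.6600, prob=0.095405
UUDD: m=267.4000, payoff=0.0000, prob=0.052319
DDUD: m=161.6624, payoff=63.7176, prob=0.095405
UDUD: m=246.0080, payoff=0.0000, prob=0.052319
DUUD: m=175.7200, payoff=49.6600, prob=0.052319
UUUD: m=267.4000, payoff=0.0000, prob=0.028691
DDDU: m=148.7294, payoff=76.6506, prob=0.095405
UDDU: m=226.3274, payoff=0.0000, prob=0.052319
DUDU: m=175.7200, payoff=49.6600, prob=0.052319
UUDU: m=267.4000, payoff=0.0000, prob=0.028691
DDUU: m=161.6624, payoff=63.7176, prob=0.052319
UDUU: m=246.0080, payoff=0.0000, prob=0.028691
DUUU: m=175.7200, payoff=49.6600, prob=0.028691
UUUU: m=267.4000, payoff=0.0000, prob=0.015734
Price = Σ prob·payoff / R^4 = 45.126398 / 1.411582 = 31.9687

price = 31.9687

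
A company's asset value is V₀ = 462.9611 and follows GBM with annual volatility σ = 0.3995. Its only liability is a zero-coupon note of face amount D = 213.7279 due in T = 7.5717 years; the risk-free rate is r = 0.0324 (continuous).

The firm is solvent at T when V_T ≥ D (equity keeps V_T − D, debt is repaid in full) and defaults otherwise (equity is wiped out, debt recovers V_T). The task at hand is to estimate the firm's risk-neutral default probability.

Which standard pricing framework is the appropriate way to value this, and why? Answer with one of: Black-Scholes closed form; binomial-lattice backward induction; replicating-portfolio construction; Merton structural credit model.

Key observation: with the firm-asset dynamics (V₀ = 462.9611) and a single zero-coupon liability of face 213.7279 given, debt value, spread, and default probability all derive from the option view of the balance sheet.

framework: Merton structural credit model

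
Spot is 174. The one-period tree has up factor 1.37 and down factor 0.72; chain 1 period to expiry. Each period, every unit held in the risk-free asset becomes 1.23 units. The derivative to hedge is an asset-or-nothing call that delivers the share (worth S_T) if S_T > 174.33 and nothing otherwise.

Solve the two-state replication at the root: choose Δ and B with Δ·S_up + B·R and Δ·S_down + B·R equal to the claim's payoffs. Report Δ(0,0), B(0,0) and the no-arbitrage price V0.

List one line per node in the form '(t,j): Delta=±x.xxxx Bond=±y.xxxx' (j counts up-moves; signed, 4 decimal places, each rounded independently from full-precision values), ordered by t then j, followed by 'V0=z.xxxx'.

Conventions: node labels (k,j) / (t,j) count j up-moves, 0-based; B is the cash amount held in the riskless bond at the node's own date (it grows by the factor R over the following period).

Arbitrage-free pricing uses the up-move probability p* = (R−d)/(u−d) = 0.7846, discounting each step at R = 1.23.
At maturity the claim pays: V(1,0)=0.0000, V(1,1)=238.3800
  t=0,j=0: stock 174.0000 → up 238.3800 (V=238.3800), down 125.2800 (V=0.0000). Price 152.0623; hedge Δ=2.1077, bond B=-214.6762.
As a check, the time-0 holding Δ(0,0)·S0 + B(0,0) comes to 152.0623 — exactly V0.

(0,0): Delta=2.1077 Bond=-214.6762
V0=152.0623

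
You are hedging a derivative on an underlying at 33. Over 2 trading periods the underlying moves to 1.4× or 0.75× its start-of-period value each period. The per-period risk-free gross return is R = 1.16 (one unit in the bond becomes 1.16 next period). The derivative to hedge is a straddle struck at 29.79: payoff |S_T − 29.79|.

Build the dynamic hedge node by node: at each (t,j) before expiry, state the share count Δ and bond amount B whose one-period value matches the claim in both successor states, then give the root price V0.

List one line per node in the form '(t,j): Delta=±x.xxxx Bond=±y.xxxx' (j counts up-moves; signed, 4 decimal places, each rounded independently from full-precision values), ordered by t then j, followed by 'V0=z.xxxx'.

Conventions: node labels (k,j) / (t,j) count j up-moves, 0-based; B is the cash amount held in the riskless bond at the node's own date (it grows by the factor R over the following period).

No-arbitrage ⇒ martingale measure with p* = (R−d)/(u−d) = 0.6308.
Terminal payoffs: V(2,0)=11.2275, V(2,1)=4.8600, V(2,2)=34.8900
Node (1,0) S=24.7500: V=(p*·4.8600+(1−p*)·11.2275)/1.16=6.2164; Δ=(4.8600−11.2275)/(34.6500−18.5625)=-0.3958; B=V−Δ·S=16.0126
Node (1,1) S=46.2000: V=(p*·34.8900+(1−p*)·4.8600)/1.16=20.5190; Δ=(34.8900−4.8600)/(64.6800−34.6500)=1.0000; B=V−Δ·S=-25.6810
Node (0,0) S=33.0000: V=(p*·20.5190+(1−p*)·6.2164)/1.16=13.1362; Δ=(20.5190−6.2164)/(46.2000−24.7500)=0.6668; B=V−Δ·S=-8.8676
Verification: the root portfolio costs Δ(0,0)·S0 + B(0,0) = 13.1362, matching V0.

(0,0): Delta=0.6668 Bond=-8.8676
(1,0): Delta=-0.3958 Bond=16.0126
(1,1): Delta=1.0000 Bond=-25.6810
V0=13.1362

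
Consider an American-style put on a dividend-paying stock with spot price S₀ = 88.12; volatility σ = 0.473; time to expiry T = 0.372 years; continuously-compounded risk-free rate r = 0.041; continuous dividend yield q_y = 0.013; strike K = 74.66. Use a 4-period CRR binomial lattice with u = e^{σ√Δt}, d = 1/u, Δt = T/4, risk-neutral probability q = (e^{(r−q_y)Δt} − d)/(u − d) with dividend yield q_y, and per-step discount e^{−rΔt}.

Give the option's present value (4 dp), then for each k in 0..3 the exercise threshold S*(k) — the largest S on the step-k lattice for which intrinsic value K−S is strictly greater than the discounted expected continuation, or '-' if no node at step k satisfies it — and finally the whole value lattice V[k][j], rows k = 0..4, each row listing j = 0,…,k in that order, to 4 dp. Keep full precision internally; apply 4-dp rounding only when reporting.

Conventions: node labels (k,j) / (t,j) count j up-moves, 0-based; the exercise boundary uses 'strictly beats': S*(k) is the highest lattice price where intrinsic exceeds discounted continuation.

params: Δt=0.09300 u=1.15517 d=0.86568 q=0.47301 e^(-rΔt)=0.99619
t_4 payoffs: 25.1727 8.6235 0.0000 0.0000 0.0000
t_3: node(3,0) S=57.1662 payoff=17.4938 vs cont=17.2787 → 17.4938 [stop]  node(3,1) S=76.2833 payoff=0.0000 vs cont=4.5272 → 4.5272 [wait]  node(3,2) S=101.7934 payoff=0.0000 vs cont=0.0000 → 0.0000 [wait]  node(3,3) S=135.8344 payoff=0.0000 vs cont=0.0000 → 0.0000 [wait]  ⇒ S*(3)=57.1662
t_2: node(2,0) S=66.0365 payoff=8.6235 vs cont=11.3173 → 11.3173 [wait]  node(2,1) S=88.1200 payoff=0.0000 vs cont=2.3767 → 2.3767 [wait]  node(2,2) S=117.5884 payoff=0.0000 vs cont=0.0000 → 0.0000 [wait]  ⇒ S*(2)=-
t_1: node(1,0) S=76.2833 payoff=0.0000 vs cont=7.0613 → 7.0613 [wait]  node(1,1) S=101.7934 payoff=0.0000 vs cont=1.2477 → 1.2477 [wait]  ⇒ S*(1)=-
t_0: node(0,0) S=88.1200 payoff=0.0000 vs cont=4.2951 → 4.2951 [wait]  ⇒ S*(0)=-

price = 4.2951
boundary = - - - 57.1662
tree:
4.2951
7.0613 1.2477
11.3173 2.3767 0.0000
17.4938 4.5272 0.0000 0.0000
25.1727 8.6235 0.0000 0.0000 0.0000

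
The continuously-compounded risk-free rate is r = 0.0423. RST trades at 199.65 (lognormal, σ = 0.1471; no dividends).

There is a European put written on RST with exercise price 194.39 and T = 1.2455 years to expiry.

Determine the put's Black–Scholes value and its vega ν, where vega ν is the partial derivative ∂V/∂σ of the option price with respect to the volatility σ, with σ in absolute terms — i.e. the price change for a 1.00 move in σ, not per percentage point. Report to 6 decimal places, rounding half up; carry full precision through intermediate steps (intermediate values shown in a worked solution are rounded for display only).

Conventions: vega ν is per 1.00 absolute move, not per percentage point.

σ√T = 0.1471·√1.2455 = 0.164166
d₁ = (ln(S/K) + (r+σ²/2)T) / (σ√T) = (ln(199.65/194.39) + (0.0423+0.1471²/2)·1.2455) / 0.164166 = (0.026699 + 0.066160) / 0.164166 = 0.565641
d₂ = d₁ − σ√T = 0.565641 − 0.164166 = 0.401475
e^{−rT} = 0.948679
N(−d₁) = 0.285819,  N(−d₂) = 0.344035
Put price V = K·e^{−rT}·N(−d₂) − S·N(−d₁) = 63.444834 − 57.063728 = 6.381106
φ(d₁) = (1/√(2π))·e^{−d₁²/2} = 0.339965
ν = S·φ(d₁)·√T = 75.748662

price = 6.381106
ν = 75.748662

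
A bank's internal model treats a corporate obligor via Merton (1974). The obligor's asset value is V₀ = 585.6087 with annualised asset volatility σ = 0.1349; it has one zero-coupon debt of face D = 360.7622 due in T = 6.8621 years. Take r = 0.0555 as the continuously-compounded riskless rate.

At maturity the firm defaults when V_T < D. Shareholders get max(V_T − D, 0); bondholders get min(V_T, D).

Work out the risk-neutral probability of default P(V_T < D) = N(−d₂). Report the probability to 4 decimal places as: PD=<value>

With assets at 585.6087 and a single debt payment of 360.7622 at 6.8621 years:
d₁ = [ln(V₀/D) + (r + σ²/2)T] / (σ√T)
   = [ln(585.6087/360.7622) + (0.0555 + 0.5·0.1349²)·6.8621] / (0.1349·√6.8621)
   = [0.484433 + 0.443285] / 0.353379 = 2.625278
d₂ = d₁ − σ√T = 2.625278 − 0.353379 = 2.271899
risk-neutral PD = N(−d₂) = N(-2.271899) = 0.011546

PD=0.0115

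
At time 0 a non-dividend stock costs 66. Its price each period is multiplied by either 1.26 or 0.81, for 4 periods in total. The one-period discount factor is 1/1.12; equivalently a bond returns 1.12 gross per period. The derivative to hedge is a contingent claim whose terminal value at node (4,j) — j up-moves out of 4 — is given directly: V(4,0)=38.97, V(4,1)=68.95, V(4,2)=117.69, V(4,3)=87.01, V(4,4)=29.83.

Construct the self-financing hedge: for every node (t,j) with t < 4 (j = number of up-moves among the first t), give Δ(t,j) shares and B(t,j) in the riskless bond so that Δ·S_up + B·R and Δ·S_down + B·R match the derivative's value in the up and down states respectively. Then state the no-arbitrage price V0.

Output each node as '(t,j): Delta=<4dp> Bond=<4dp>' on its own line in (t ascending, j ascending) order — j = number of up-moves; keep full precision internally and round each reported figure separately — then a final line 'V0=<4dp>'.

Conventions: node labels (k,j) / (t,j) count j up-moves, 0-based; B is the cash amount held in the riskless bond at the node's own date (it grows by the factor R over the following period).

The replicating-portfolio and risk-neutral prices coincide; use p* = (1.12−0.81)/(1.26−0.81) = 0.6889 for the latter.
Payoffs at expiry: V(4,0)=38.9700, V(4,1)=68.9500, V(4,2)=117.6900, V(4,3)=87.0100, V(4,4)=29.8300
Node (3,0) S=35.0751: V=(p*·68.9500+(1−p*)·38.9700)/1.12=53.2347; Δ=(68.9500−38.9700)/(44.1946−28.4108)=1.8994; B=V−Δ·S=-13.3875
Node (3,1) S=54.5613: V=(p*·117.6900+(1−p*)·68.9500)/1.12=91.5415; Δ=(117.6900−68.9500)/(68.7472−44.1946)=1.9851; B=V−Δ·S=-16.7696
Node (3,2) S=84.8731: V=(p*·87.0100+(1−p*)·117.6900)/1.12=86.2097; Δ=(87.0100−117.6900)/(106.9401−68.7472)=-0.8033; B=V−Δ·S=154.3875
Node (3,3) S=132.0248: V=(p*·29.8300+(1−p*)·87.0100)/1.12=42.5173; Δ=(29.8300−87.0100)/(166.3513−106.9401)=-0.9624; B=V−Δ·S=169.5839
Node (2,0) S=43.3026: V=(p*·91.5415+(1−p*)·53.2347)/1.12=71.0927; Δ=(91.5415−53.2347)/(54.5613−35.0751)=1.9658; B=V−Δ·S=-14.0334
Node (2,1) S=67.3596: V=(p*·86.2097+(1−p*)·91.5415)/1.12=78.4540; Δ=(86.2097−91.5415)/(84.8731−54.5613)=-0.1759; B=V−Δ·S=90.3023
Node (2,2) S=104.7816: V=(p*·42.5173+(1−p*)·86.2097)/1.12=50.0986; Δ=(42.5173−86.2097)/(132.0248−84.8731)=-0.9266; B=V−Δ·S=147.1930
Node (1,0) S=53.4600: V=(p*·78.4540+(1−p*)·71.0927)/1.12=68.0034; Δ=(78.4540−71.0927)/(67.3596−43.3026)=0.3060; B=V−Δ·S=51.6449
Node (1,1) S=83.1600: V=(p*·50.0986+(1−p*)·78.4540)/1.12=52.6074; Δ=(50.0986−78.4540)/(104.7816−67.3596)=-0.7577; B=V−Δ·S=115.6194
Node (0,0) S=66.0000: V=(p*·52.6074+(1−p*)·68.0034)/1.12=51.2476; Δ=(52.6074−68.0034)/(83.1600−53.4600)=-0.5184; B=V−Δ·S=85.4609
Sanity check at the root: Δ(0,0)·S0 + B(0,0) reproduces V0 = 51.2476.

(0,0): Delta=-0.5184 Bond=85.4609
(1,0): Delta=0.3060 Bond=51.6449
(1,1): Delta=-0.7577 Bond=115.6194
(2,0): Delta=1.9658 Bond=-14.0334
(2,1): Delta=-0.1759 Bond=90.3023
(2,2): Delta=-0.9266 Bond=147.1930
(3,0): Delta=1.8994 Bond=-13.3875
(3,1): Delta=1.9851 Bond=-16.7696
(3,2): Delta=-0.8033 Bond=154.3875
(3,3): Delta=-0.9624 Bond=169.5839
V0=51.2476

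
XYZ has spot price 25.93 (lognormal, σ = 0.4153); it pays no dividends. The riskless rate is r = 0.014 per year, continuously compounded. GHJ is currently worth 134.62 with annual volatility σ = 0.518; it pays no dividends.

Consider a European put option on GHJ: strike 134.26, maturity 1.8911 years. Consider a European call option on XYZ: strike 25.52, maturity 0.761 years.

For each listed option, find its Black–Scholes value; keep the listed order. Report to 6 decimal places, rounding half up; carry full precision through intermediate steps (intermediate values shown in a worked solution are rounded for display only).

price(GHJ put K=134.26) = 35.020394
price(XYZ call K=25.52) = 4.028436

[GHJ put K=134.26]
σ√T = 0.518·√1.8911 = 0.712339
d₁ = (ln(S/K) + (r+σ²/2)T) / (σ√T) = (ln(134.62/134.26) + (0.014+0.518²/2)·1.8911) / 0.712339 = (0.002678 + 0.280189) / 0.712339 = 0.397096
d₂ = d₁ − σ√T = 0.397096 − 0.712339 = -0.315244
e^{−rT} = 0.973872
N(−d₁) = 0.345648,  N(−d₂) = 0.623712
price = K·e^{−rT}·N(−d₂) − S·N(−d₁) = 81.551588 − 46.531194 = 35.020394
[XYZ call K=25.52]
σ√T = 0.4153·√0.761 = 0.362288
d₁ = (ln(S/K) + (r+σ²/2)T) / (σ√T) = (ln(25.93/25.52) + (0.014+0.4153²/2)·0.761) / 0.362288 = (0.015938 + 0.076280) / 0.362288 = 0.254545
d₂ = d₁ − σ√T = 0.254545 − 0.362288 = -0.107744
e^{−rT} = 0.989403
N(d₁) = 0.600463,  N(d₂) = 0.457100
price = S·N(d₁) − K·e^{−rT}·N(d₂) = 15.569995 − 11.541559 = 4.028436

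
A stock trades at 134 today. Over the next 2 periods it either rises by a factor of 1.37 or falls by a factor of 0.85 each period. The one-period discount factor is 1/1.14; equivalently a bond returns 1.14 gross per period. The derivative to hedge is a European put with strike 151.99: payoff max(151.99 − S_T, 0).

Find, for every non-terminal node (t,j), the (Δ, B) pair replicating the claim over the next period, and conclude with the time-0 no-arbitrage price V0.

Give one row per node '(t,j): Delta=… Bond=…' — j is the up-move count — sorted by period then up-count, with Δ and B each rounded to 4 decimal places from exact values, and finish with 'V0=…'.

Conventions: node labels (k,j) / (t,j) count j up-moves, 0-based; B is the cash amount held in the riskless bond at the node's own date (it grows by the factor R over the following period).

Arbitrage-free pricing uses the up-move probability p* = (R−d)/(u−d) = 0.5577, discounting each step at R = 1.14.
Expiry values: V(2,0)=55.1750, V(2,1)=0.0000, V(2,2)=0.0000
  t=1,j=0: stock 113.9000 → up 156.0430 (V=0.0000), down 96.8150 (V=55.1750). Price 21.4073; hedge Δ=-0.9316, bond B=127.5131.
  t=1,j=1: stock 183.5800 → up 251.5046 (V=0.0000), down 156.0430 (V=0.0000). Price 0.0000; hedge Δ=0.0000, bond B=0.0000.
  t=0,j=0: stock 134.0000 → up 183.5800 (V=0.0000), down 113.9000 (V=21.4073). Price 8.3058; hedge Δ=-0.3072, bond B=49.4737.
As a check, the time-0 holding Δ(0,0)·S0 + B(0,0) comes to 8.3058 — exactly V0.

(0,0): Delta=-0.3072 Bond=49.4737
(1,0): Delta=-0.9316 Bond=127.5131
(1,1): Delta=0.0000 Bond=0.0000
V0=8.3058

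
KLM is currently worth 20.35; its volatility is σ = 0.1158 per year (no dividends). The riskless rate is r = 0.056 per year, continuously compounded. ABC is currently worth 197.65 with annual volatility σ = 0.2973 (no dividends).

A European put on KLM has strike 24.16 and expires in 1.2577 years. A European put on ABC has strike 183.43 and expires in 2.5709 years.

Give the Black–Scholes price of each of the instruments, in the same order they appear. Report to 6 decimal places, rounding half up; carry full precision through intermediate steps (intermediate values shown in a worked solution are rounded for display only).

price(KLM put K=24.16) = 2.513116
price(ABC put K=183.43) = 17.559877

[KLM put K=24.16]
σ√T = 0.1158·√1.2577 = 0.129866
d₁ = (ln(S/K) + (r+σ²/2)T) / (σ√T) = (ln(20.35/24.16) + (0.056+0.1158²/2)·1.2577) / 0.129866 = (-0.171617 + 0.078864) / 0.129866 = -0.714223
d₂ = d₁ − σ√T = -0.714223 − 0.129866 = -0.844089
e^{−rT} = 0.931992
N(−d₁) = 0.762455,  N(−d₂) = 0.800690
price = K·e^{−rT}·N(−d₂) − S·N(−d₁) = 18.029081 − 15.515965 = 2.513116
[ABC put K=183.43]
σ√T = 0.2973·√2.5709 = 0.476692
d₁ = (ln(S/K) + (r+σ²/2)T) / (σ√T) = (ln(197.65/183.43) + (0.056+0.2973²/2)·2.5709) / 0.476692 = (0.074665 + 0.257588) / 0.476692 = 0.696997
d₂ = d₁ − σ√T = 0.696997 − 0.476692 = 0.220305
e^{−rT} = 0.865913
N(−d₁) = 0.242902,  N(−d₂) = 0.412817
price = K·e^{−rT}·N(−d₂) − S·N(−d₁) = 65.569538 − 48.009661 = 17.559877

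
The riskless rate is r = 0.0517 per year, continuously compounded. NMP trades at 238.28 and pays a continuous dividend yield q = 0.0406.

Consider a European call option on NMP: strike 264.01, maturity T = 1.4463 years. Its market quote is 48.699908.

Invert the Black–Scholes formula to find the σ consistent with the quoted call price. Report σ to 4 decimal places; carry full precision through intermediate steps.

sigma = 0.5263

At σ = 0.5263 the Black–Scholes value reproduces the quote:
σ√T = 0.5263·√1.4463 = 0.632940
d₁ = (ln(S/K) + (r−q+σ²/2)T) / (σ√T) = (ln(238.28/264.01) + (0.0517−0.0406+0.5263²/2)·1.4463) / 0.632940 = (-0.102541 + 0.216360) / 0.632940 = 0.179827
d₂ = d₁ − σ√T = 0.179827 − 0.632940 = -0.453113
e^{−rT} = 0.927953
e^{−qT} = 0.942971
N(d₁) = 0.571356,  N(d₂) = 0.325234
V = S·e^{−qT}·N(d₁) − K·e^{−rT}·N(d₂) = 128.378611 − 79.678703 = 48.699908 (the observed quote) — the price is monotone increasing in volatility, hence this σ is the only solution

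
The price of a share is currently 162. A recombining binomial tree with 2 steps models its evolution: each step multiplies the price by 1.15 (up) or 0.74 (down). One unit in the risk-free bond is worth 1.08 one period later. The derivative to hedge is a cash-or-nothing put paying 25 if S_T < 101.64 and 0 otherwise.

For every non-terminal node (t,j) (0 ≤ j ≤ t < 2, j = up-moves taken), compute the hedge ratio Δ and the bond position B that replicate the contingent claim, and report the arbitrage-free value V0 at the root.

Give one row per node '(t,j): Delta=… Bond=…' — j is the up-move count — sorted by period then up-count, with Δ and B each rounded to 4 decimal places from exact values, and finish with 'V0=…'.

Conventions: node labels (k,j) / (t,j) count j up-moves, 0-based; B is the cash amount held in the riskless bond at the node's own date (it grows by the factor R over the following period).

Under the risk-neutral measure, an up-move has probability p* = (R−d)/(u−d) = 0.8293 and values discount at R = 1.08.
Payoffs at expiry: V(2,0)=25.0000, V(2,1)=0.0000, V(2,2)=0.0000
Node (1,0) S=119.8800: V=(p*·0.0000+(1−p*)·25.0000)/1.08=3.9521; Δ=(0.0000−25.0000)/(137.8620−88.7112)=-0.5086; B=V−Δ·S=64.9277
Node (1,1) S=186.3000: V=(p*·0.0000+(1−p*)·0.0000)/1.08=0.0000; Δ=(0.0000−0.0000)/(214.2450−137.8620)=0.0000; B=V−Δ·S=0.0000
Node (0,0) S=162.0000: V=(p*·0.0000+(1−p*)·3.9521)/1.08=0.6248; Δ=(0.0000−3.9521)/(186.3000−119.8800)=-0.0595; B=V−Δ·S=10.2641
Verification: the root portfolio costs Δ(0,0)·S0 + B(0,0) = 0.6248, matching V0.

(0,0): Delta=-0.0595 Bond=10.2641
(1,0): Delta=-0.5086 Bond=64.9277
(1,1): Delta=0.0000 Bond=0.0000
V0=0.6248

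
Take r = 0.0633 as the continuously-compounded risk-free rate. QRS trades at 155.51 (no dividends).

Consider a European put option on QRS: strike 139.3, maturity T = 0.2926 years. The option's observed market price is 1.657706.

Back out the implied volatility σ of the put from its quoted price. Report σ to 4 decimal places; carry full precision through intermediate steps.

At σ = 0.2428 the Black–Scholes value reproduces the quote:
σ√T = 0.2428·√0.2926 = 0.131337
d₁ = (ln(S/K) + (r+σ²/2)T) / (σ√T) = (ln(155.51/139.3) + (0.0633+0.2428²/2)·0.2926) / 0.131337 = (0.110080 + 0.027146) / 0.131337 = 1.044845
d₂ = d₁ − σ√T = 1.044845 − 0.131337 = 0.913508
e^{−rT} = 0.981649
N(−d₁) = 0.148047,  N(−d₂) = 0.180488
V = K·e^{−rT}·N(−d₂) − S·N(−d₁) = 24.680548 − 23.022843 = 1.657706 (the quoted price), and the Black–Scholes price is strictly increasing in σ, so σ is unique

sigma = 0.2428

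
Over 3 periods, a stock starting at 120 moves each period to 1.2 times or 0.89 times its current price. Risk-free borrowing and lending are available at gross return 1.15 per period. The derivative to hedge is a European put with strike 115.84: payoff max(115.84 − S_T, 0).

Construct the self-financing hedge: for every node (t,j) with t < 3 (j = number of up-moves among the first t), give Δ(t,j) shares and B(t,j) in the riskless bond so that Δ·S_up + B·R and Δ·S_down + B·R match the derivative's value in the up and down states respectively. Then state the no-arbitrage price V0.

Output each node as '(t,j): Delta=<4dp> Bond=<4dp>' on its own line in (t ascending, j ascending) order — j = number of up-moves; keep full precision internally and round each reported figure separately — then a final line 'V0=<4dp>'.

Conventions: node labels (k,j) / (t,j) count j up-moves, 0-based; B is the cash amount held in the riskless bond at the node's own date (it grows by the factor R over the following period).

(0,0): Delta=-0.0254 Bond=3.2055
(1,0): Delta=-0.1640 Bond=18.4915
(1,1): Delta=-0.0056 Bond=0.8392
(2,0): Delta=-1.0000 Bond=100.7304
(2,1): Delta=-0.0447 Bond=5.9835
(2,2): Delta=0.0000 Bond=0.0000
V0=0.1627

Arbitrage-free pricing uses the up-move probability p* = (R−d)/(u−d) = 0.8387, discounting each step at R = 1.15.
Payoffs at expiry: V(3,0)=31.2437, V(3,1)=1.7776, V(3,2)=0.0000, V(3,3)=0.0000
(2,0): S=95.0520. Δ = (V_up−V_dn)/(S_up−S_dn) = (1.7776−31.2437)/(114.0624−84.5963) = -1.0000. V = [p*·1.7776 + (1−p*)·31.2437]/1.15 = 5.6784. B = V − Δ·S = 100.7304.
(2,1): S=128.1600. Δ = (V_up−V_dn)/(S_up−S_dn) = (0.0000−1.7776)/(153.7920−114.0624) = -0.0447. V = [p*·0.0000 + (1−p*)·1.7776]/1.15 = 0.2493. B = V − Δ·S = 5.9835.
(2,2): S=172.8000. Δ = (V_up−V_dn)/(S_up−S_dn) = (0.0000−0.0000)/(207.3600−153.7920) = 0.0000. V = [p*·0.0000 + (1−p*)·0.0000]/1.15 = 0.0000. B = V − Δ·S = 0.0000.
(1,0): S=106.8000. Δ = (V_up−V_dn)/(S_up−S_dn) = (0.2493−5.6784)/(128.1600−95.0520) = -0.1640. V = [p*·0.2493 + (1−p*)·5.6784]/1.15 = 0.9782. B = V − Δ·S = 18.4915.
(1,1): S=144.0000. Δ = (V_up−V_dn)/(S_up−S_dn) = (0.0000−0.2493)/(172.8000−128.1600) = -0.0056. V = [p*·0.0000 + (1−p*)·0.2493]/1.15 = 0.0350. B = V − Δ·S = 0.8392.
(0,0): S=120.0000. Δ = (V_up−V_dn)/(S_up−S_dn) = (0.0350−0.9782)/(144.0000−106.8000) = -0.0254. V = [p*·0.0350 + (1−p*)·0.9782]/1.15 = 0.1627. B = V − Δ·S = 3.2055.
Sanity check at the root: Δ(0,0)·S0 + B(0,0) reproduces V0 = 0.1627.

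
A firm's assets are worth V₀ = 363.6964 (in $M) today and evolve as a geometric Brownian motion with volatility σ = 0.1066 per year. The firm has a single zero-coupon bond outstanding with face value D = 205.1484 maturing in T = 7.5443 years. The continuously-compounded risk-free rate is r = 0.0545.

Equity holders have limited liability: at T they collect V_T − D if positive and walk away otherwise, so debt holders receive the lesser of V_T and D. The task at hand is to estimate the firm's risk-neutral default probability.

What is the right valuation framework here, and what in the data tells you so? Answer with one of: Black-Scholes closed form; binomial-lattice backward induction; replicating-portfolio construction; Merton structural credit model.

Key observation: with the firm-asset dynamics (V₀ = 363.6964) and a single zero-coupon liability of face 205.1484 given, debt value, spread, and default probability all derive from the option view of the balance sheet.

framework: Merton structural credit model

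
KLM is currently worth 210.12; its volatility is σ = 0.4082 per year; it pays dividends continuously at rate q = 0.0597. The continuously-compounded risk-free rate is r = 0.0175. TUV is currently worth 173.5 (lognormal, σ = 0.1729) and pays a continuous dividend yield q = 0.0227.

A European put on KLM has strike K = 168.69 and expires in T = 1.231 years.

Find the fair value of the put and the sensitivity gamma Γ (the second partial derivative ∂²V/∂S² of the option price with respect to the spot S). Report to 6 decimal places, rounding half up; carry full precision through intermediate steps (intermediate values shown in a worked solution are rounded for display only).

price = 19.350949
Γ = 0.003260

σ√T = 0.4082·√1.231 = 0.452900
d₁ = (ln(S/K) + (r−q+σ²/2)T) / (σ√T) = (ln(210.12/168.69) + (0.0175−0.0597+0.4082²/2)·1.231) / 0.452900 = (0.219616 + 0.050611) / 0.452900 = 0.596660
d₂ = d₁ − σ√T = 0.596660 − 0.452900 = 0.143760
e^{−rT} = 0.978688
e^{−qT} = 0.929145
N(−d₁) = 0.275367,  N(−d₂) = 0.442845
Put price V = K·e^{−rT}·N(−d₂) − S·e^{−qT}·N(−d₁) = 73.111438 − 53.760489 = 19.350949
φ(d₁) = (1/√(2π))·e^{−d₁²/2} = 0.333891
Γ = e^{−qT}·φ(d₁) / (S·σ·√T) = 0.003260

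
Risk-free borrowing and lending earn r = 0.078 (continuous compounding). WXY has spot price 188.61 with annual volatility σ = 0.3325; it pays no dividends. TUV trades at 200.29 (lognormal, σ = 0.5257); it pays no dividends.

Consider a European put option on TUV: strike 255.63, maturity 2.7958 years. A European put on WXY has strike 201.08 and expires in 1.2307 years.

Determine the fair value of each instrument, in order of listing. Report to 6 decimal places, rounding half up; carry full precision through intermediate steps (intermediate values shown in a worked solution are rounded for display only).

price(TUV put K=255.63) = 71.586198
price(WXY put K=201.08) = 24.297593

[TUV put K=255.63]
σ√T = 0.5257·√2.7958 = 0.879004
d₁ = (ln(S/K) + (r+σ²/2)T) / (σ√T) = (ln(200.29/255.63) + (0.078+0.5257²/2)·2.7958) / 0.879004 = (-0.243965 + 0.604397) / 0.879004 = 0.410046
d₂ = d₁ − σ√T = 0.410046 − 0.879004 = -0.468959
e^{−rT} = 0.804067
N(−d₁) = 0.340886,  N(−d₂) = 0.680450
price = K·e^{−rT}·N(−d₂) − S·N(−d₁) = 139.862297 − 68.276099 = 71.586198
[WXY put K=201.08]
σ√T = 0.3325·√1.2307 = 0.368865
d₁ = (ln(S/K) + (r+σ²/2)T) / (σ√T) = (ln(188.61/201.08) + (0.078+0.3325²/2)·1.2307) / 0.368865 = (-0.064021 + 0.164025) / 0.368865 = 0.271112
d₂ = d₁ − σ√T = 0.271112 − 0.368865 = -0.097753
e^{−rT} = 0.908469
N(−d₁) = 0.393152,  N(−d₂) = 0.538936
price = K·e^{−rT}·N(−d₂) − S·N(−d₁) = 98.450048 − 74.152455 = 24.297593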